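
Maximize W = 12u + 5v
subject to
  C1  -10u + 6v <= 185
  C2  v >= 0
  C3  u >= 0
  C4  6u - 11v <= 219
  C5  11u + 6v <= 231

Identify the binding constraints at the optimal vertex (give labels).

C2 and C5

Corner points and W = 12u + 5v:
  (0, 185/6) → W = 925/6
  (46/21, 4345/126) → W = 25037/126
  (0, 0) → W = 0
  (21, 0) → W = 252

The maximum is at (21, 0). Substituting into each constraint, equality holds for C2 and C5; the remaining constraints have slack.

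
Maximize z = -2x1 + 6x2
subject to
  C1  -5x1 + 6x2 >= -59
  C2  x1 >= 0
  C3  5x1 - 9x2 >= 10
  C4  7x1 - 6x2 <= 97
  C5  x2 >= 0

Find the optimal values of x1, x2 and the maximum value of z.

Vertices and z = -2x1 + 6x2:
  (19, 6) → z = -2
  (59/5, 0) → z = -118/5
  (271/11, 415/33) → z = 288/11
  (2, 0) → z = -4

The binding constraints are 5x1 - 9x2 = 10 and 7x1 - 6x2 = 97.
Solving simultaneously gives x1 = 271/11, x2 = 415/33.

x1 = 271/11, x2 = 415/33, maximum z = 288/11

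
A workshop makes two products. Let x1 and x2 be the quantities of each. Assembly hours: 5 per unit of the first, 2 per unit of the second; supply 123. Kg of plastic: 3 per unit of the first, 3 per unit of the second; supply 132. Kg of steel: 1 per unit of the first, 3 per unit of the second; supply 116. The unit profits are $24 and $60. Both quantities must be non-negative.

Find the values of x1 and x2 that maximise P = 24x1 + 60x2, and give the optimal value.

x1 = 8, x2 = 36, maximum P = 2352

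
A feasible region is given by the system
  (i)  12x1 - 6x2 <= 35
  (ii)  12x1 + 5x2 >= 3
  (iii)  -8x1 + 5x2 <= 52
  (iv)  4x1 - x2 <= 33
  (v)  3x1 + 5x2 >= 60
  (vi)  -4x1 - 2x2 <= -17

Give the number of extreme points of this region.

4

Intersecting each pair of boundary lines and keeping only the points that satisfy every inequality leaves:
  (163/12, 64/3)
  (535/78, 205/26)
  (217/12, 118/3)
  (8/11, 636/55)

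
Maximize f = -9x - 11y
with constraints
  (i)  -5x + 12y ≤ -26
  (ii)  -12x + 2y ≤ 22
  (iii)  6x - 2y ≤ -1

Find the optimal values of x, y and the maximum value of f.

x = -7/2, y = -10, maximum f = 283/2

Extreme points and f = -9x - 11y:
  (-158/67, -211/67) → f = 3743/67
  (-32/31, -161/62) → f = 2347/62
  (-7/2, -10) → f = 283/2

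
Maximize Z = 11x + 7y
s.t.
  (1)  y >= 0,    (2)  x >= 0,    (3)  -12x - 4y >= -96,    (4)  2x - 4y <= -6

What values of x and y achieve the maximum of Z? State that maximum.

x = 0, y = 24, maximum Z = 168

Extreme points and Z = 11x + 7y:
  (0, 24) → Z = 168
  (0, 3/2) → Z = 21/2
  (45/7, 33/7) → Z = 726/7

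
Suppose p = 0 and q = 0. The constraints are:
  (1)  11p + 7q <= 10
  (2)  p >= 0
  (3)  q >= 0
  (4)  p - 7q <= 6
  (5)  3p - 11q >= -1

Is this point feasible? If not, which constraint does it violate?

feasible

(1): 0 ≤ 10 ✓
(2): 0 ≥ 0 ✓
(3): 0 ≥ 0 ✓
(4): 0 ≤ 6 ✓
(5): 0 ≥ -1 ✓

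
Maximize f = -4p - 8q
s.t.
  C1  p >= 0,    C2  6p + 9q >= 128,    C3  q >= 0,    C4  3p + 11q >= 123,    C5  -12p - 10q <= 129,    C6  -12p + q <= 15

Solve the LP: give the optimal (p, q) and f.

Extreme points and f = -4p - 8q:
  (0, 128/9) → f = -1024/9
  (0, 15) → f = -120
  (301/39, 118/13) → f = -4036/39
  (41, 0) → f = -164
The feasible region is unbounded (it extends along (1, 12), (1, 0)), but f strictly decreases along every unbounded feasible direction, so there is no improving ray and the maximum is attained at a vertex.

The optimum lies where 6p + 9q = 128 and 3p + 11q = 123.
Solving simultaneously gives p = 301/39, q = 118/13.

p = 301/39, q = 118/13, maximum f = -4036/39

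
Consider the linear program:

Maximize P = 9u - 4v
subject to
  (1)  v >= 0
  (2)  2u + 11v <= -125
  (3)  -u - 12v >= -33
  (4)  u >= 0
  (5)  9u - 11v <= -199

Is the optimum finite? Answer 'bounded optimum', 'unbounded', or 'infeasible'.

infeasible

The boundaries v = 0 and 2u + 11v = -125 meet at (-125/2, 0), but that point violates u ≥ 0. Every candidate vertex is excluded by some other constraint, so the feasible region is empty.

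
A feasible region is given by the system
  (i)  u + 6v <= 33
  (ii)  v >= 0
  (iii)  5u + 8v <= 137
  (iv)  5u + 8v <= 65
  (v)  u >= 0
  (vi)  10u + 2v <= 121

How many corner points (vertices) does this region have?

5

Of the 14 pairwise boundary intersections, those satisfying every inequality are:
  (63/11, 50/11)
  (0, 11/2)
  (0, 0)
  (121/10, 0)
  (419/35, 9/14)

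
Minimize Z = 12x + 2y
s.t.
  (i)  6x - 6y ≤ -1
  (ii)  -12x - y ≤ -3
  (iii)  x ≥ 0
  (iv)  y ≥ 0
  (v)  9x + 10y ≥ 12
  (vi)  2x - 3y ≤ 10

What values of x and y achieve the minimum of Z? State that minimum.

Vertices and Z = 12x + 2y:
  (31/57, 27/38) → Z = 151/19
  (0, 3) → Z = 6
  (6/37, 39/37) → Z = 150/37
The feasible region is unbounded (it extends along (0, 1), (1, 1)), but Z strictly increases along every unbounded feasible direction, so there is no improving ray and the minimum is attained at a vertex.

At the optimal vertex, -12x - y = -3 and 9x + 10y = 12.
Solving simultaneously gives x = 6/37, y = 39/37.

x = 6/37, y = 39/37, minimum Z = 150/37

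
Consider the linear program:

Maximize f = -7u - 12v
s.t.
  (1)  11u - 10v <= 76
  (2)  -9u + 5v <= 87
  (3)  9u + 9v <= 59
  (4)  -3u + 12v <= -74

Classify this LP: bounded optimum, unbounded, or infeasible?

bounded optimum

Vertices and f = -7u - 12v:
  (-250/7, -1641/35) → f = 28442/35
  (86/51, -293/51) → f = 2914/51
  (-1414/93, -309/31) → f = 21022/93
The feasible region has finitely many vertices and no improving ray; the maximum is 28442/35 at (-250/7, -1641/35).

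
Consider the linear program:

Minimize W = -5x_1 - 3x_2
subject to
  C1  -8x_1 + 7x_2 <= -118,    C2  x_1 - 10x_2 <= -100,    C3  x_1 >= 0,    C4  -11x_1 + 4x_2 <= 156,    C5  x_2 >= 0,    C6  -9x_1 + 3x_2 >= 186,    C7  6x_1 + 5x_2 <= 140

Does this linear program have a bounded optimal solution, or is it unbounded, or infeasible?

infeasible

The boundaries -9x_1 + 3x_2 = 186 and 6x_1 + 5x_2 = 140 meet at (-170/21, 264/7), but that point violates -8x_1 + 7x_2 ≤ -118. Every candidate vertex is excluded by some other constraint, so the feasible region is empty.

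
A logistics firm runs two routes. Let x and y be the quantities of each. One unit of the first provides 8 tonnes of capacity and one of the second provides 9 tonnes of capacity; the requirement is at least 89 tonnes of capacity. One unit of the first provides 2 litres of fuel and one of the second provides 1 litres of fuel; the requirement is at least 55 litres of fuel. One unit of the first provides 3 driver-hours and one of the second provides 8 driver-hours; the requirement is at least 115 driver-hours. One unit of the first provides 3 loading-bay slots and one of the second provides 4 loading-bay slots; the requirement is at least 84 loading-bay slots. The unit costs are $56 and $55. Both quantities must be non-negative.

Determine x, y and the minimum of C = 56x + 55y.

Vertices and C = 56x + 55y:
  (0, 55) → C = 3025
  (115/3, 0) → C = 6440/3
  (25, 5) → C = 1675
The feasible region is unbounded (it extends along (0, 1), (1, 0)), but C strictly increases along every unbounded feasible direction, so there is no improving ray and the minimum is attained at a vertex.

At the optimal vertex, 2x + y = 55 and 3x + 8y = 115.
Solving simultaneously gives x = 25, y = 5.

x = 25, y = 5, minimum C = 1675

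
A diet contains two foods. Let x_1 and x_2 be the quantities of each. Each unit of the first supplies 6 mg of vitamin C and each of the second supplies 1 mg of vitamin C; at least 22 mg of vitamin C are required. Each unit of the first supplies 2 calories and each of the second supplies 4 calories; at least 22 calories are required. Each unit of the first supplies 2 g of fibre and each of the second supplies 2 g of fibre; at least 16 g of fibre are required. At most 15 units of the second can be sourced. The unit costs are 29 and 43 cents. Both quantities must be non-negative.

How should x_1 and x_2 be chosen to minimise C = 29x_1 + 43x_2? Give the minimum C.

Feasible corners and C = 29x_1 + 43x_2:
  (11, 0) → C = 319
  (14/5, 26/5) → C = 1524/5
  (7/6, 15) → C = 4073/6
  (5, 3) → C = 274
The feasible region is unbounded (it extends along (1, 0)), but C strictly increases along every unbounded feasible direction, so there is no improving ray and the minimum is attained at a vertex.

x_1 = 5, x_2 = 3, minimum C = 274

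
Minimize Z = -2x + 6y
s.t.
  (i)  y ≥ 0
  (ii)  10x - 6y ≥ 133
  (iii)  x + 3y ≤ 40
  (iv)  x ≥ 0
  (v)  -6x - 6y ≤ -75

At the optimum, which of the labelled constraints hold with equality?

Vertices and Z = -2x + 6y:
  (133/10, 0) → Z = -133/5
  (40, 0) → Z = -80
  (71/4, 89/12) → Z = 9

The minimum is at (40, 0). Substituting into each constraint, equality holds for (i) and (iii); the remaining constraints have slack.

(i) and (iii)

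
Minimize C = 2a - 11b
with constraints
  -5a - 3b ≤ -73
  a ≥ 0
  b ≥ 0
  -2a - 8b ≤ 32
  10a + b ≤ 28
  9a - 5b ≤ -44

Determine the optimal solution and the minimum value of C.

a = 0, b = 28, minimum C = -308

Extreme points and C = 2a - 11b:
  (0, 73/3) → C = -803/3
  (11/25, 118/5) → C = -6468/25
  (0, 28) → C = -308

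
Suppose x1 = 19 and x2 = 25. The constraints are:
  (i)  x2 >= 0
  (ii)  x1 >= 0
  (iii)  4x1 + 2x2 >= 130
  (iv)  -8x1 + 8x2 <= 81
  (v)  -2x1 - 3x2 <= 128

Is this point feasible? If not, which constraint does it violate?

Constraint (iii): 4x1 + 2x2 = 126, which is not ≥ 130. All other constraints are satisfied.

not feasible — violates (iii)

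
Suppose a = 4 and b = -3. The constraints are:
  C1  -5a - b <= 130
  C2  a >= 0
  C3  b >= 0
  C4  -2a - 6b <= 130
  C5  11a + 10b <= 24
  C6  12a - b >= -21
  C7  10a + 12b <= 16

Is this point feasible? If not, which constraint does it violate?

not feasible — violates C3

Constraint C3: b = -3, which is not ≥ 0. All other constraints are satisfied.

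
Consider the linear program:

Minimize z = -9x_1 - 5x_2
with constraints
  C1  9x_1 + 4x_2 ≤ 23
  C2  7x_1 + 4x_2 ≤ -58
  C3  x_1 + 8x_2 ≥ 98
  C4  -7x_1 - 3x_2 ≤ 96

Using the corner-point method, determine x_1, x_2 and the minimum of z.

Corner points and z = -9x_1 - 5x_2:
  (-214/13, 186/13) → z = 996/13
  (-30, 38) → z = 80
  (-1062/53, 782/53) → z = 5648/53

The binding constraints are 7x_1 + 4x_2 = -58 and x_1 + 8x_2 = 98.
Solving simultaneously gives x_1 = -214/13, x_2 = 186/13.

x_1 = -214/13, x_2 = 186/13, minimum z = 996/13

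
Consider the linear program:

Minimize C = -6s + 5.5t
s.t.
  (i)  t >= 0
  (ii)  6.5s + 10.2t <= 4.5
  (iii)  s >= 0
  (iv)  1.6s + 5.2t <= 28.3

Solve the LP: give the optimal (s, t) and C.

s = 9/13, t = 0, minimum C = -54/13

Feasible corners and C = -6s + 5.5t:
  (9/13, 0) → C = -54/13
  (0, 0) → C = 0
  (0, 15/34) → C = 165/68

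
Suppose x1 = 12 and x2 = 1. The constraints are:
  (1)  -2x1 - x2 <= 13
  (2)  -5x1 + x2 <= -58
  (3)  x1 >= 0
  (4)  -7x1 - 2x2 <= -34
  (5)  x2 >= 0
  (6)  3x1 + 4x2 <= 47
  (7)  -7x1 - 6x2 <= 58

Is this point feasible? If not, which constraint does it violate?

(1): -25 ≤ 13 ✓
(2): -59 ≤ -58 ✓
(3): 12 ≥ 0 ✓
(4): -86 ≤ -34 ✓
(5): 1 ≥ 0 ✓
(6): 40 ≤ 47 ✓
(7): -90 ≤ 58 ✓

feasible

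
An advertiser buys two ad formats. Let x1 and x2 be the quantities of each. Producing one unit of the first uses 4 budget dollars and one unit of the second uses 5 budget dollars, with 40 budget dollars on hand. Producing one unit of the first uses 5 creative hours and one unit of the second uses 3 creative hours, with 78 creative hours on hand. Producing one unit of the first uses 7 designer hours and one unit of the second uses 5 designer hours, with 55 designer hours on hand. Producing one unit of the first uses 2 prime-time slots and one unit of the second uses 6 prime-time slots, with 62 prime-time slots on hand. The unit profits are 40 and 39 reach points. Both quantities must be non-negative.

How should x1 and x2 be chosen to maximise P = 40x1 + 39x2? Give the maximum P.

Vertices and P = 40x1 + 39x2:
  (0, 0) → P = 0
  (0, 8) → P = 312
  (55/7, 0) → P = 2200/7
  (5, 4) → P = 356

At the optimal vertex, 4x1 + 5x2 = 40 and 7x1 + 5x2 = 55.
Solving simultaneously gives x1 = 5, x2 = 4.

x1 = 5, x2 = 4, maximum P = 356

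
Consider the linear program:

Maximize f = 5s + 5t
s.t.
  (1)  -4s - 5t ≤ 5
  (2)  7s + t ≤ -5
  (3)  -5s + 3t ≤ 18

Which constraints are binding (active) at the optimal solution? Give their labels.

Feasible corners and f = 5s + 5t:
  (-20/31, -15/31) → f = -175/31
  (-105/37, 47/37) → f = -290/37
  (-33/26, 101/26) → f = 170/13

The maximum is at (-33/26, 101/26). Substituting into each constraint, equality holds for (2) and (3); the remaining constraints have slack.

(2) and (3)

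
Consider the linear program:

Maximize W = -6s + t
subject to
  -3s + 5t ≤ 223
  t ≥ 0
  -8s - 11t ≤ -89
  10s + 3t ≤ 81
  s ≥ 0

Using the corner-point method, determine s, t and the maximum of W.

The optimum lies where 10s + 3t = 81 and s = 0.
Solving simultaneously gives s = 0, t = 27.

s = 0, t = 27, maximum W = 27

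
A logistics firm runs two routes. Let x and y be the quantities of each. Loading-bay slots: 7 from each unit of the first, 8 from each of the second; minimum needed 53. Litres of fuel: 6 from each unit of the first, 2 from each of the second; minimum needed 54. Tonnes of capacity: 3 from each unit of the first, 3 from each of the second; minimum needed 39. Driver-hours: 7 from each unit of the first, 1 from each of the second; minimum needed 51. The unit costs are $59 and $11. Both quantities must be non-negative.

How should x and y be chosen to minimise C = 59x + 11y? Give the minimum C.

Feasible corners and C = 59x + 11y:
  (0, 51) → C = 561
  (13, 0) → C = 767
  (7, 6) → C = 479
  (6, 9) → C = 453
The feasible region is unbounded (it extends along (0, 1), (1, 0)), but C strictly increases along every unbounded feasible direction, so there is no improving ray and the minimum is attained at a vertex.

The binding constraints are 6x + 2y = 54 and 7x + y = 51.
Solving simultaneously gives x = 6, y = 9.

x = 6, y = 9, minimum C = 453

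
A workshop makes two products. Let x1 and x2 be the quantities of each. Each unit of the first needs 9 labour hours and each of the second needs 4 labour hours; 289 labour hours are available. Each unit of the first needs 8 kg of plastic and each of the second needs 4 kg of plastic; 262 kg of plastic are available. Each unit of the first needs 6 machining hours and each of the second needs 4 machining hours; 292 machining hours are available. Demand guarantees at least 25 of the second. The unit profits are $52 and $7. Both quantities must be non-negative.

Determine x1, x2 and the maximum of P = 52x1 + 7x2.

At the optimal vertex, 8x1 + 4x2 = 262 and x2 = 25.
Solving simultaneously gives x1 = 81/4, x2 = 25.

x1 = 81/4, x2 = 25, maximum P = 1228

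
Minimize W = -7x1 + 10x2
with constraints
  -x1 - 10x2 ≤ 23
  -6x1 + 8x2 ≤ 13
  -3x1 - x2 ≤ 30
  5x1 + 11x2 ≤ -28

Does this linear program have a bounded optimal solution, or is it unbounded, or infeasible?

Feasible corners and W = -7x1 + 10x2:
  (-157/34, -125/68) → W = 237/17
  (-9/13, -29/13) → W = -227/13
  (-367/106, -103/106) → W = 1539/106
The feasible region has finitely many vertices and no improving ray; the minimum is -227/13 at (-9/13, -29/13).

bounded optimum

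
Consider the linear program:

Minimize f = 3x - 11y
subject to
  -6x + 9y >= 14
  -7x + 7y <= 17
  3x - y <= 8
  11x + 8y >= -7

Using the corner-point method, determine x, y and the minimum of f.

Feasible corners and f = 3x - 11y:
  (86/21, 30/7) → f = -244/7
  (-25/21, 16/21) → f = -251/21
  (73/14, 107/14) → f = -479/7
  (-185/133, 138/133) → f = -2073/133

The optimum lies where -7x + 7y = 17 and 3x - y = 8.
Solving simultaneously gives x = 73/14, y = 107/14.

x = 73/14, y = 107/14, minimum f = -479/7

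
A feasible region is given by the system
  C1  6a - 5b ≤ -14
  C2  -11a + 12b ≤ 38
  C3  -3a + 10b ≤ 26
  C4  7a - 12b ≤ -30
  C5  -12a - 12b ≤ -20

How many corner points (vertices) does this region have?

4

The feasible vertices (each the meet of two boundaries and inside every other half-plane) are:
  (-2/9, 38/15)
  (-18/37, 82/37)
  (-28/39, 31/13)
  (-10/19, 125/57)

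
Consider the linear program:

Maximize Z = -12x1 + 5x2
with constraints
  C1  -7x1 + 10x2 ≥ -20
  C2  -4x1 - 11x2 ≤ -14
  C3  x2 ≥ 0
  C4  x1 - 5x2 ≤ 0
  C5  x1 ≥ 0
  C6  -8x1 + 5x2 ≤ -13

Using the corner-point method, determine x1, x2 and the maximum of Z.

x1 = 71/36, x2 = 5/9, maximum Z = -188/9

Corner points and Z = -12x1 + 5x2:
  (4, 4/5) → Z = -44
  (70/31, 14/31) → Z = -770/31
  (71/36, 5/9) → Z = -188/9
The feasible region is unbounded (it extends along (5, 8), (10, 7)), but Z strictly decreases along every unbounded feasible direction, so there is no improving ray and the maximum is attained at a vertex.

The binding constraints are -4x1 - 11x2 = -14 and -8x1 + 5x2 = -13.
Solving simultaneously gives x1 = 71/36, x2 = 5/9.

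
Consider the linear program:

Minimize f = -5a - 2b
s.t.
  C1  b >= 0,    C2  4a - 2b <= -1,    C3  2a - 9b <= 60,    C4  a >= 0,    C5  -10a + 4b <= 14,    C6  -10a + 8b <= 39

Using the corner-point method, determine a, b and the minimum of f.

The optimum lies where 4a - 2b = -1 and -10a + 8b = 39.
Solving simultaneously gives a = 35/6, b = 73/6.

a = 35/6, b = 73/6, minimum f = -107/2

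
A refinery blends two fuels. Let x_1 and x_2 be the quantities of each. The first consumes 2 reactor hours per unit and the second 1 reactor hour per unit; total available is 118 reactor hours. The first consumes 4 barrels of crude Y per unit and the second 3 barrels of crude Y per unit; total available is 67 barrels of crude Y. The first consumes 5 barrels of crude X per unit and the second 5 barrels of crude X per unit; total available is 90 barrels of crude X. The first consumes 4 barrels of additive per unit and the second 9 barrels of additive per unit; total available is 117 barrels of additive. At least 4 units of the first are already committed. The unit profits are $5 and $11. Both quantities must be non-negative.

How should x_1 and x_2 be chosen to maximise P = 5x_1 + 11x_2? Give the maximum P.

Extreme points and P = 5x_1 + 11x_2:
  (67/4, 0) → P = 335/4
  (4, 0) → P = 20
  (13, 5) → P = 120
  (9, 9) → P = 144
  (4, 101/9) → P = 1291/9

At the optimal vertex, 5x_1 + 5x_2 = 90 and 4x_1 + 9x_2 = 117.
Solving simultaneously gives x_1 = 9, x_2 = 9.

x_1 = 9, x_2 = 9, maximum P = 144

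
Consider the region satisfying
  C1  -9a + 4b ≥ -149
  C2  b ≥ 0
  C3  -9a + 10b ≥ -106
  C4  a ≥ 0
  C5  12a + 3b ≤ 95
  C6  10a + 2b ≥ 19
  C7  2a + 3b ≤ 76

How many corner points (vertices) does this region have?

5

The feasible vertices (each the meet of two boundaries and inside every other half-plane) are:
  (95/12, 0)
  (19/10, 0)
  (0, 19/2)
  (0, 76/3)
  (19/10, 361/15)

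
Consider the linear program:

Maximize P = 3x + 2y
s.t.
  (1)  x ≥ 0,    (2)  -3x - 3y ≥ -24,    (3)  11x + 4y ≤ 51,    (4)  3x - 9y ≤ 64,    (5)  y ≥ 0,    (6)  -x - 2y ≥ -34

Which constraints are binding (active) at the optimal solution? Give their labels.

(2) and (3)

Extreme points and P = 3x + 2y:
  (0, 8) → P = 16
  (0, 0) → P = 0
  (19/7, 37/7) → P = 131/7
  (51/11, 0) → P = 153/11

The maximum is at (19/7, 37/7). Substituting into each constraint, equality holds for (2) and (3); the remaining constraints have slack.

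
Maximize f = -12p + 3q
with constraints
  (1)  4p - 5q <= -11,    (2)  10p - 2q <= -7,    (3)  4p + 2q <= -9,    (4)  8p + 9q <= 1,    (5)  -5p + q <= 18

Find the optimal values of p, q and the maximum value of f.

p = -45/14, q = 27/14, maximum f = 621/14

Vertices and f = -12p + 3q:
  (-67/28, 2/7) → f = 207/7
  (-79/21, -17/21) → f = 299/7
  (-45/14, 27/14) → f = 621/14

At the optimal vertex, 4p + 2q = -9 and -5p + q = 18.
Solving simultaneously gives p = -45/14, q = 27/14.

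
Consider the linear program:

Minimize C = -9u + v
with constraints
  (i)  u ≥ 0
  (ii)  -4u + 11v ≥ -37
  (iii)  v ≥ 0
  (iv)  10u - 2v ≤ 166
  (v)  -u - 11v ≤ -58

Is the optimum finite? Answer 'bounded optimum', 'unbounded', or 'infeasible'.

unbounded

From the feasible point (0, 58/11), moving in the direction (2, 10) keeps every constraint satisfied while C decreases without bound.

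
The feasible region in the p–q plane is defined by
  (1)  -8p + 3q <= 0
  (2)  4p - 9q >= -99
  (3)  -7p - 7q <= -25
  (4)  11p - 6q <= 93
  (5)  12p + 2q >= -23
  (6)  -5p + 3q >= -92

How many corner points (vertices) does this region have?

Of the 15 pairwise boundary intersections, those satisfying every inequality are:
  (99/20, 66/5)
  (75/77, 200/77)
  (477/25, 487/25)
  (801/119, -376/119)

4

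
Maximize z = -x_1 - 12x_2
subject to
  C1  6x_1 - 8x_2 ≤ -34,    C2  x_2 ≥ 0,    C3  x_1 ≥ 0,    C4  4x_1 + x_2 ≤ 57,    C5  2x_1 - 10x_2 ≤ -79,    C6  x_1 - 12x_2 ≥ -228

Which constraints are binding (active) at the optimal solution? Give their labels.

Extreme points and z = -x_1 - 12x_2:
  (211/19, 239/19) → z = -3079/19
  (73/11, 203/22) → z = -1291/11
  (0, 79/10) → z = -474/5
  (0, 19) → z = -228
  (456/49, 969/49) → z = -12084/49

The maximum is at (0, 79/10). Substituting into each constraint, equality holds for C3 and C5; the remaining constraints have slack.

C3 and C5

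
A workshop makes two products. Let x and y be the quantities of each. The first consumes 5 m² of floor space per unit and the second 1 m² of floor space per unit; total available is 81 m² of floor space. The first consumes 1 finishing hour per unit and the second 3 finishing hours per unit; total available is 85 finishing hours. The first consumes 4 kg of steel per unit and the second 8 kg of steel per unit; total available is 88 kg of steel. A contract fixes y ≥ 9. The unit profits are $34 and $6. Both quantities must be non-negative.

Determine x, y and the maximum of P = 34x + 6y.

x = 4, y = 9, maximum P = 190

Corner points and P = 34x + 6y:
  (0, 11) → P = 66
  (0, 9) → P = 54
  (4, 9) → P = 190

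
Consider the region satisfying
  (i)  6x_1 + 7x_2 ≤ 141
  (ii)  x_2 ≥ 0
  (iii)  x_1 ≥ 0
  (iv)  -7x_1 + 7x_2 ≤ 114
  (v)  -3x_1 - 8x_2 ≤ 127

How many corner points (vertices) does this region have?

4

The feasible vertices (each the meet of two boundaries and inside every other half-plane) are:
  (47/2, 0)
  (27/13, 1671/91)
  (0, 0)
  (0, 114/7)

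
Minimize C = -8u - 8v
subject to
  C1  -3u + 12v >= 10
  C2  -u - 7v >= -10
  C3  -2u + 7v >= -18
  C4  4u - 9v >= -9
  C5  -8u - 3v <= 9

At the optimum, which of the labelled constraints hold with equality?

Corner points and C = -8u - 8v:
  (50/33, 40/33) → C = -240/11
  (-6/7, 13/21) → C = 40/21
  (27/37, 49/37) → C = -608/37

The minimum is at (50/33, 40/33). Substituting into each constraint, equality holds for C1 and C2; the remaining constraints have slack.

C1 and C2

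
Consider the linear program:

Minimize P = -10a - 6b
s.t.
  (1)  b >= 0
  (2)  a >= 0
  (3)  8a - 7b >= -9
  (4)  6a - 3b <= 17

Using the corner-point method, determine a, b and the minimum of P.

a = 73/9, b = 95/9, minimum P = -1300/9

Vertices and P = -10a - 6b:
  (0, 0) → P = 0
  (17/6, 0) → P = -85/3
  (0, 9/7) → P = -54/7
  (73/9, 95/9) → P = -1300/9

The optimum lies where 8a - 7b = -9 and 6a - 3b = 17.
Solving simultaneously gives a = 73/9, b = 95/9.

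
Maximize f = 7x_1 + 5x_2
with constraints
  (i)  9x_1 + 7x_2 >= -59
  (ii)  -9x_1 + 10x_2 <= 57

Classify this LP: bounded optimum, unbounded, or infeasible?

unbounded

From the feasible point (-989/153, -2/17), moving in the direction (10, 9) keeps every constraint satisfied while f increases without bound.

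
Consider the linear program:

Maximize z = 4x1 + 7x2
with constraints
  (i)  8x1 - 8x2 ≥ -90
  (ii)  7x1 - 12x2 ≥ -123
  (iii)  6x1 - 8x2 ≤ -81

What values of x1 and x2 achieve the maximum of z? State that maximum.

x1 = 3/4, x2 = 171/16, maximum z = 1245/16

Extreme points and z = 4x1 + 7x2:
  (-12/5, 177/20) → z = 1047/20
  (-9/2, 27/4) → z = 117/4
  (3/4, 171/16) → z = 1245/16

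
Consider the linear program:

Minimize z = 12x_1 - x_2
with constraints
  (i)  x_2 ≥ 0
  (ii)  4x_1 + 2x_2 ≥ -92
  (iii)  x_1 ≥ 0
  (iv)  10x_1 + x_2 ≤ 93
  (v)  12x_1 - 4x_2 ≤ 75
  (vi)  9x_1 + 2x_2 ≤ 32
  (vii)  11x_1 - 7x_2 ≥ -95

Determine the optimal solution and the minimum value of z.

x_1 = 0, x_2 = 95/7, minimum z = -95/7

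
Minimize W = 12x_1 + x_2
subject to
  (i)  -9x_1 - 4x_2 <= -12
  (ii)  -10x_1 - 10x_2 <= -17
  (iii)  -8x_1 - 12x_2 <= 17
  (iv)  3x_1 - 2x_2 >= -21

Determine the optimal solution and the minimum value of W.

x_1 = -2, x_2 = 15/2, minimum W = -33/2

Corner points and W = 12x_1 + x_2:
  (26/25, 33/50) → W = 657/50
  (-2, 15/2) → W = -33/2
  (187/20, -153/20) → W = 2091/20
The feasible region is unbounded (it extends along (3, -2), (2, 3)), but W strictly increases along every unbounded feasible direction, so there is no improving ray and the minimum is attained at a vertex.

The binding constraints are -9x_1 - 4x_2 = -12 and 3x_1 - 2x_2 = -21.
Solving simultaneously gives x_1 = -2, x_2 = 15/2.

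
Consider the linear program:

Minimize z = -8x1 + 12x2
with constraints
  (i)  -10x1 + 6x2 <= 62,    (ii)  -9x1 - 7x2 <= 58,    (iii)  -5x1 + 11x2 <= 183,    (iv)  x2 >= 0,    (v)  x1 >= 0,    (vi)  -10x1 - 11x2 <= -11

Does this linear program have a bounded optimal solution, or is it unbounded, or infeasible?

From the feasible point (26/5, 19), moving in the direction (1, 0) keeps every constraint satisfied while z decreases without bound.

unbounded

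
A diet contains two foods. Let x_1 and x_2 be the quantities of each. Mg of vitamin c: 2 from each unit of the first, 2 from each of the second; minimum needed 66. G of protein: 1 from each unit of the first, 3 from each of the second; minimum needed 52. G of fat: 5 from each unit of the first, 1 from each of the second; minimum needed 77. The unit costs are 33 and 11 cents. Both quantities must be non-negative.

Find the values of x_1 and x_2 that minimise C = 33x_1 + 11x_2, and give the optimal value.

Feasible corners and C = 33x_1 + 11x_2:
  (0, 77) → C = 847
  (52, 0) → C = 1716
  (47/2, 19/2) → C = 880
  (11, 22) → C = 605
The feasible region is unbounded (it extends along (0, 1), (1, 0)), but C strictly increases along every unbounded feasible direction, so there is no improving ray and the minimum is attained at a vertex.

x_1 = 11, x_2 = 22, minimum C = 605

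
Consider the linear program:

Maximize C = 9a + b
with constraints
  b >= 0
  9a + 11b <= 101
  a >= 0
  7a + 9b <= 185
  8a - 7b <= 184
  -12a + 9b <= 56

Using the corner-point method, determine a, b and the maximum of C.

a = 101/9, b = 0, maximum C = 101

Corner points and C = 9a + b:
  (101/9, 0) → C = 101
  (0, 0) → C = 0
  (293/213, 572/71) → C = 1451/71
  (0, 56/9) → C = 56/9

The binding constraints are b = 0 and 9a + 11b = 101.
Solving simultaneously gives a = 101/9, b = 0.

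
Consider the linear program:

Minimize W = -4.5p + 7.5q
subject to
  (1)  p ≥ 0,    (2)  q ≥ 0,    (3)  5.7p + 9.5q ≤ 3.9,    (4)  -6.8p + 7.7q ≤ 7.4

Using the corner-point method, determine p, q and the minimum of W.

p = 13/19, q = 0, minimum W = -117/38

Corner points and W = -4.5p + 7.5q:
  (0, 0) → W = 0
  (0, 39/95) → W = 117/38
  (13/19, 0) → W = -117/38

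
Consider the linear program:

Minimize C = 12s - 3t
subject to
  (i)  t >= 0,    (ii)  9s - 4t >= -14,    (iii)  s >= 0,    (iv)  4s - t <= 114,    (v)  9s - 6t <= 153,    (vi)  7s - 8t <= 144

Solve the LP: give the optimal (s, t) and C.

s = 0, t = 7/2, minimum C = -21/2

Feasible corners and C = 12s - 3t:
  (0, 0) → C = 0
  (17, 0) → C = 204
  (0, 7/2) → C = -21/2
  (470/7, 1082/7) → C = 342
  (177/5, 138/5) → C = 342

The optimum lies where 9s - 4t = -14 and s = 0.
Solving simultaneously gives s = 0, t = 7/2.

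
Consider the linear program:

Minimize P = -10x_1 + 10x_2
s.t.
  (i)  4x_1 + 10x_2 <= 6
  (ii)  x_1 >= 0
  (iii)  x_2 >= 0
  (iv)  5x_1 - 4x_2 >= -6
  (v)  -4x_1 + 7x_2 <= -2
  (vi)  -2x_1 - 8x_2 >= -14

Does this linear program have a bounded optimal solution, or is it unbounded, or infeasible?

Vertices and P = -10x_1 + 10x_2:
  (3/2, 0) → P = -15
  (31/34, 4/17) → P = -115/17
  (1/2, 0) → P = -5
The feasible region has finitely many vertices and no improving ray; the minimum is -15 at (3/2, 0).

bounded optimum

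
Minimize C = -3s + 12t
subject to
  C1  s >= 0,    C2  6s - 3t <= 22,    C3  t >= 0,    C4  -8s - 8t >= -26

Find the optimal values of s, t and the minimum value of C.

s = 13/4, t = 0, minimum C = -39/4

The binding constraints are t = 0 and -8s - 8t = -26.
Solving simultaneously gives s = 13/4, t = 0.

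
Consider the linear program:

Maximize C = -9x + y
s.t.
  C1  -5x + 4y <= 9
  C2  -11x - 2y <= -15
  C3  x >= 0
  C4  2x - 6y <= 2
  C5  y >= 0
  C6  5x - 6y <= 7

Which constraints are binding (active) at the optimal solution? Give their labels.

Corner points and C = -9x + y:
  (7/9, 29/9) → C = -34/9
  (47/35, 4/35) → C = -419/35
  (5/3, 2/9) → C = -133/9
The feasible region is unbounded (it extends along (6, 5), (4, 5)), but C strictly decreases along every unbounded feasible direction, so there is no improving ray and the maximum is attained at a vertex.

The maximum is at (7/9, 29/9). Substituting into each constraint, equality holds for C1 and C2; the remaining constraints have slack.

C1 and C2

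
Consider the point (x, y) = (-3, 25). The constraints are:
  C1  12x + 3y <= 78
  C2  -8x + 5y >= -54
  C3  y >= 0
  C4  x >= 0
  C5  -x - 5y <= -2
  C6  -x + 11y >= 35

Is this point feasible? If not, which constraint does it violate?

not feasible — violates C4

Constraint C4: x = -3, which is not ≥ 0. All other constraints are satisfied.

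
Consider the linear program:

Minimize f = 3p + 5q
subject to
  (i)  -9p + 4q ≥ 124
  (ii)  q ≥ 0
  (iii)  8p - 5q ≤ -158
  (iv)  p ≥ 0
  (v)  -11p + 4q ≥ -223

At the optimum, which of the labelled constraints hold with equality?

Corner points and f = 3p + 5q:
  (12/13, 430/13) → f = 2186/13
  (347/2, 3371/8) → f = 21019/8
  (0, 158/5) → f = 158
The feasible region is unbounded (it extends along (0, 1), (4, 11)), but f strictly increases along every unbounded feasible direction, so there is no improving ray and the minimum is attained at a vertex.

The minimum is at (0, 158/5). Substituting into each constraint, equality holds for (iii) and (iv); the remaining constraints have slack.

(iii) and (iv)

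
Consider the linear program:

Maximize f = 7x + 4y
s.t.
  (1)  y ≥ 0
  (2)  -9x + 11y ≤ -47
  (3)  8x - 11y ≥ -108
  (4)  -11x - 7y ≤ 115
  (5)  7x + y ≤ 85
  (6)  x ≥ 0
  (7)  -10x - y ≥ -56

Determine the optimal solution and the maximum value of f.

x = 39/7, y = 2/7, maximum f = 281/7

Extreme points and f = 7x + 4y:
  (47/9, 0) → f = 329/9
  (28/5, 0) → f = 196/5
  (39/7, 2/7) → f = 281/7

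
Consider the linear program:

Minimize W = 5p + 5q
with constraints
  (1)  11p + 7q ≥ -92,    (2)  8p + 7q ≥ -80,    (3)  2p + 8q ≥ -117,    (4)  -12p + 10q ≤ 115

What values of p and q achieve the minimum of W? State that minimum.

Feasible corners and W = 5p + 5q:
  (-4, -48/7) → W = -380/7
  (-1725/194, 161/194) → W = -3910/97
  (179/50, -388/25) → W = -597/10
The feasible region is unbounded (it extends along (4, -1), (5, 6)), but W strictly increases along every unbounded feasible direction, so there is no improving ray and the minimum is attained at a vertex.

p = 179/50, q = -388/25, minimum W = -597/10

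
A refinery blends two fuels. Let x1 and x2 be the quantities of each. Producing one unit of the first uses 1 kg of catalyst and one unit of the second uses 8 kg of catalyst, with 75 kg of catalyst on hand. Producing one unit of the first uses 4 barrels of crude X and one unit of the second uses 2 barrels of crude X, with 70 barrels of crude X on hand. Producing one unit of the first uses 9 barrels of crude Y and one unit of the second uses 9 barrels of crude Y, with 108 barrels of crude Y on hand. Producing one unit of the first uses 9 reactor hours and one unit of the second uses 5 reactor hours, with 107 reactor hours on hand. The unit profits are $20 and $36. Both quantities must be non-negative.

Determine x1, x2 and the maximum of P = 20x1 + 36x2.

Feasible corners and P = 20x1 + 36x2:
  (0, 0) → P = 0
  (0, 75/8) → P = 675/2
  (107/9, 0) → P = 2140/9
  (3, 9) → P = 384
  (47/4, 1/4) → P = 244

The optimum lies where x1 + 8x2 = 75 and 9x1 + 9x2 = 108.
Solving simultaneously gives x1 = 3, x2 = 9.

x1 = 3, x2 = 9, maximum P = 384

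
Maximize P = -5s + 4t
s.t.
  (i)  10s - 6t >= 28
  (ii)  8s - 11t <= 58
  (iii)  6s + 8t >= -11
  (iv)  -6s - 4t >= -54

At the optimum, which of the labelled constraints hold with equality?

Feasible corners and P = -5s + 4t:
  (79/58, -139/58) → P = -951/58
  (109/19, 93/19) → P = -173/19
  (343/130, -218/65) → P = -3459/130
  (59/7, 6/7) → P = -271/7

The maximum is at (109/19, 93/19). Substituting into each constraint, equality holds for (i) and (iv); the remaining constraints have slack.

(i) and (iv)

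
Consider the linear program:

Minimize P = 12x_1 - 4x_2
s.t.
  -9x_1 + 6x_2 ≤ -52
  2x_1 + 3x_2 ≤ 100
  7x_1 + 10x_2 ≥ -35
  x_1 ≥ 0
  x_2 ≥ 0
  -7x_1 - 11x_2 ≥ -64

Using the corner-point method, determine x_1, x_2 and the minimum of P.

Feasible corners and P = 12x_1 - 4x_2:
  (52/9, 0) → P = 208/3
  (956/141, 212/141) → P = 10624/141
  (64/7, 0) → P = 768/7

The optimum lies where -9x_1 + 6x_2 = -52 and x_2 = 0.
Solving simultaneously gives x_1 = 52/9, x_2 = 0.

x_1 = 52/9, x_2 = 0, minimum P = 208/3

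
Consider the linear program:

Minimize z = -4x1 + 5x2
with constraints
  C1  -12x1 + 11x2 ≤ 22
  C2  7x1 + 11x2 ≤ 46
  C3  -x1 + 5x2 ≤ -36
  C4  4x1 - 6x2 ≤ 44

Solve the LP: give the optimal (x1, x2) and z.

x1 = 2/7, x2 = -50/7, minimum z = -258/7

Corner points and z = -4x1 + 5x2:
  (-506/49, -454/49) → z = -246/49
  (-22, -22) → z = -22
  (2/7, -50/7) → z = -258/7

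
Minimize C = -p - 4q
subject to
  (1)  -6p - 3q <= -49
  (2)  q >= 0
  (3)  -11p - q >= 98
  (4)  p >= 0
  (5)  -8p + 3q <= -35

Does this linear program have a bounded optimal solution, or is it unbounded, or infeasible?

infeasible

The boundaries -6p - 3q = -49 and q = 0 meet at (49/6, 0), but that point violates -11p - q ≥ 98. Every candidate vertex is excluded by some other constraint, so the feasible region is empty.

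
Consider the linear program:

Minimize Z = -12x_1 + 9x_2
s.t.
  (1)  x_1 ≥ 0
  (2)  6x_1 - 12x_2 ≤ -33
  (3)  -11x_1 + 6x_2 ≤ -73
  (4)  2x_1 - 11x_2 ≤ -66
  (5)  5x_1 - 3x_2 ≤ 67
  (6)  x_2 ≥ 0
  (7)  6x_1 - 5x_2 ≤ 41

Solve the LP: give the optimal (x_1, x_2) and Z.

Vertices and Z = -12x_1 + 9x_2:
  (179/16, 267/32) → Z = -1893/32
  (219/14, 74/7) → Z = -648/7
  (212/7, 197/7) → Z = -771/7
The feasible region is unbounded (it extends along (6, 11), (3, 5)), but Z strictly increases along every unbounded feasible direction, so there is no improving ray and the minimum is attained at a vertex.

x_1 = 212/7, x_2 = 197/7, minimum Z = -771/7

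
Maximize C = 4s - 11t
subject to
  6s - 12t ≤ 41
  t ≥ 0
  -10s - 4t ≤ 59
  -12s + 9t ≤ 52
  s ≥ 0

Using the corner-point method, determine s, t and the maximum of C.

s = 41/6, t = 0, maximum C = 82/3

Corner points and C = 4s - 11t:
  (41/6, 0) → C = 82/3
  (0, 0) → C = 0
  (0, 52/9) → C = -572/9
The feasible region is unbounded (it extends along (3, 4), (2, 1)), but C strictly decreases along every unbounded feasible direction, so there is no improving ray and the maximum is attained at a vertex.

The optimum lies where 6s - 12t = 41 and t = 0.
Solving simultaneously gives s = 41/6, t = 0.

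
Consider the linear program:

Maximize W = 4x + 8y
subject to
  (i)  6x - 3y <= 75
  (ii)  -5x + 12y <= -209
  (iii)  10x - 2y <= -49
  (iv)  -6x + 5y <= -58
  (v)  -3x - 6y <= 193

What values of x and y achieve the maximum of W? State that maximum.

x = -19/2, y = -23, maximum W = -222

Feasible corners and W = 4x + 8y:
  (-19/2, -23) → W = -222
  (-340/33, -1783/66) → W = -772/3
  (-617/51, -444/17) → W = -772/3

The optimum lies where 10x - 2y = -49 and -6x + 5y = -58.
Solving simultaneously gives x = -19/2, y = -23.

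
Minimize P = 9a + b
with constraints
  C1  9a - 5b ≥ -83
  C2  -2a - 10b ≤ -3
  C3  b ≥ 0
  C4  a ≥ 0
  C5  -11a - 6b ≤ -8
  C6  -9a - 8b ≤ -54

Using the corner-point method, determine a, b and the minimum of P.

Vertices and P = 9a + b:
  (0, 83/5) → P = 83/5
  (6, 0) → P = 54
  (0, 27/4) → P = 27/4
The feasible region is unbounded (it extends along (1, 0), (5, 9)), but P strictly increases along every unbounded feasible direction, so there is no improving ray and the minimum is attained at a vertex.

The binding constraints are a = 0 and -9a - 8b = -54.
Solving simultaneously gives a = 0, b = 27/4.

a = 0, b = 27/4, minimum P = 27/4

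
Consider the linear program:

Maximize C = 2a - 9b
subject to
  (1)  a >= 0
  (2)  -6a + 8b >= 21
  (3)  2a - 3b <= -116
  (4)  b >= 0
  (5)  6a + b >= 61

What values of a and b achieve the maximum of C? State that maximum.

The feasible region is unbounded (it extends along (0, 1), (4, 3)), but C strictly decreases along every unbounded feasible direction, so there is no improving ray and the maximum is attained at a vertex.

a = 67/20, b = 409/10, maximum C = -1807/5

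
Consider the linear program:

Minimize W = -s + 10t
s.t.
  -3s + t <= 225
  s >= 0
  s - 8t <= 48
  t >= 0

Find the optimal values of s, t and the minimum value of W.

s = 48, t = 0, minimum W = -48

Corner points and W = -s + 10t:
  (0, 225) → W = 2250
  (0, 0) → W = 0
  (48, 0) → W = -48
The feasible region is unbounded (it extends along (8, 1), (1, 3)), but W strictly increases along every unbounded feasible direction, so there is no improving ray and the minimum is attained at a vertex.

The binding constraints are s - 8t = 48 and t = 0.
Solving simultaneously gives s = 48, t = 0.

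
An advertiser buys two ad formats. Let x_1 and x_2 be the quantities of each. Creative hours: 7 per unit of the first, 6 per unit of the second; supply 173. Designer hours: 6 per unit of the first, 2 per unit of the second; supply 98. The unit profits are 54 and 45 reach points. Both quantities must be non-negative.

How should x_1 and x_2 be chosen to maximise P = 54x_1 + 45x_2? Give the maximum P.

x_1 = 11, x_2 = 16, maximum P = 1314

Vertices and P = 54x_1 + 45x_2:
  (0, 0) → P = 0
  (0, 173/6) → P = 2595/2
  (49/3, 0) → P = 882
  (11, 16) → P = 1314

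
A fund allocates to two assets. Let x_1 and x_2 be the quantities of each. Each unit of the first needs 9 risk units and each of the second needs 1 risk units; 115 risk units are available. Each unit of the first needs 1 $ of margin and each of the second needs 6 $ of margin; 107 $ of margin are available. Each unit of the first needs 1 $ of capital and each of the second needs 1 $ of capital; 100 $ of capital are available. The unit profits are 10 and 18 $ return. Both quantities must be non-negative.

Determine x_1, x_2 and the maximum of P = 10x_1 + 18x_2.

x_1 = 11, x_2 = 16, maximum P = 398

Feasible corners and P = 10x_1 + 18x_2:
  (0, 0) → P = 0
  (0, 107/6) → P = 321
  (115/9, 0) → P = 1150/9
  (11, 16) → P = 398

The optimum lies where 9x_1 + x_2 = 115 and x_1 + 6x_2 = 107.
Solving simultaneously gives x_1 = 11, x_2 = 16.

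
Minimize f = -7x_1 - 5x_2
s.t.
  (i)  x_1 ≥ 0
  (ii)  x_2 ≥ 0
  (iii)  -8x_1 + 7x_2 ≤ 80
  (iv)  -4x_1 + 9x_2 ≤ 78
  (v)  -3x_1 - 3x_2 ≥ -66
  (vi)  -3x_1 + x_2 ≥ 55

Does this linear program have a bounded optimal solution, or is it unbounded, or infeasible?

infeasible

The boundaries x_1 = 0 and x_2 = 0 meet at (0, 0), but that point violates -3x_1 + x_2 ≥ 55. Every candidate vertex is excluded by some other constraint, so the feasible region is empty.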